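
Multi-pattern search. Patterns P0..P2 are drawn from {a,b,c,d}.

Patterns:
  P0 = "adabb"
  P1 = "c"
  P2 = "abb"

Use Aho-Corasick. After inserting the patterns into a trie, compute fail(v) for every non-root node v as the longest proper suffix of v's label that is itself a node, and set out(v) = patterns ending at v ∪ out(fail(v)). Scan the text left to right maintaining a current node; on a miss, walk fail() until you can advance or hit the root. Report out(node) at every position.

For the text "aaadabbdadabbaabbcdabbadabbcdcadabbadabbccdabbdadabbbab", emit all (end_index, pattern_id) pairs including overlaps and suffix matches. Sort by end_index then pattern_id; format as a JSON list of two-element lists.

Construct AC machine:
Trie (insert patterns):
  n0 'ε': a→1 c→6
  n1 'a': b→7 d→2
  n2 'ad': a→3
  n3 'ada': b→4
  n4 'adab': b→5
  n5 'adabb': ·  ←P0
  n6 'c': ·  ←P1
  n7 'ab': b→8
  n8 'abb': ·  ←P2

BFS fail/out derivation:
  fail(1) 'a': from fail(0)=0 chase 'a': 0 ⇒ 0;  out=∅∪out(0)=∅
  fail(6) 'c': from fail(0)=0 chase 'c': 0 ⇒ 0;  out={1}∪out(0)={1}
  fail(2) 'ad': from fail(1)=0 chase 'd': 0 ⇒ 0;  out=∅∪out(0)=∅
  fail(7) 'ab': from fail(1)=0 chase 'b': 0 ⇒ 0;  out=∅∪out(0)=∅
  fail(3) 'ada': from fail(2)=0 chase 'a': 0 ⇒ 1;  out=∅∪out(1)=∅
  fail(8) 'abb': from fail(7)=0 chase 'b': 0 ⇒ 0;  out={2}∪out(0)={2}
  fail(4) 'adab': from fail(3)=1 chase 'b': 1 ⇒ 7;  out=∅∪out(7)=∅
  fail(5) 'adabb': from fail(4)=7 chase 'b': 7 ⇒ 8;  out={0}∪out(8)={0,2}

Scan:
pos 0 'a': at 1
pos 1 'a': at 1 (fail-walked)
pos 2 'a': at 1 (fail-walked)
pos 3 'd': at 2
pos 4 'a': at 3
pos 5 'b': at 4
pos 6 'b': at 5  → match P0@[2:6],P2@[4:6]
pos 7 'd': at 0 (fail-walked)
pos 8 'a': at 1
pos 9 'd': at 2
pos 10 'a': at 3
pos 11 'b': at 4
pos 12 'b': at 5  → match P0@[8:12],P2@[10:12]
pos 13 'a': at 1 (fail-walked)
pos 14 'a': at 1 (fail-walked)
pos 15 'b': at 7
pos 16 'b': at 8  → match P2@[14:16]
pos 17 'c': at 6 (fail-walked)  → match P1@[17:17]
pos 18 'd': at 0 (fail-walked)
pos 19 'a': at 1
pos 20 'b': at 7
pos 21 'b': at 8  → match P2@[19:21]
pos 22 'a': at 1 (fail-walked)
pos 23 'd': at 2
pos 24 'a': at 3
pos 25 'b': at 4
pos 26 'b': at 5  → match P0@[22:26],P2@[24:26]
pos 27 'c': at 6 (fail-walked)  → match P1@[27:27]
pos 28 'd': at 0 (fail-walked)
pos 29 'c': at 6  → match P1@[29:29]
pos 30 'a': at 1 (fail-walked)
pos 31 'd': at 2
pos 32 'a': at 3
pos 33 'b': at 4
pos 34 'b': at 5  → match P0@[30:34],P2@[32:34]
pos 35 'a': at 1 (fail-walked)
pos 36 'd': at 2
pos 37 'a': at 3
pos 38 'b': at 4
pos 39 'b': at 5  → match P0@[35:39],P2@[37:39]
pos 40 'c': at 6 (fail-walked)  → match P1@[40:40]
pos 41 'c': at 6 (fail-walked)  → match P1@[41:41]
pos 42 'd': at 0 (fail-walked)
pos 43 'a': at 1
pos 44 'b': at 7
pos 45 'b': at 8  → match P2@[43:45]
pos 46 'd': at 0 (fail-walked)
pos 47 'a': at 1
pos 48 'd': at 2
pos 49 'a': at 3
pos 50 'b': at 4
pos 51 'b': at 5  → match P0@[47:51],P2@[49:51]
pos 52 'b': at 0 (fail-walked)
pos 53 'a': at 1
pos 54 'b': at 7

Matches: [[6,0],[6,2],[12,0],[12,2],[16,2],[17,1],[21,2],[26,0],[26,2],[27,1],[29,1],[34,0],[34,2],[39,0],[39,2],[40,1],[41,1],[45,2],[51,0],[51,2]]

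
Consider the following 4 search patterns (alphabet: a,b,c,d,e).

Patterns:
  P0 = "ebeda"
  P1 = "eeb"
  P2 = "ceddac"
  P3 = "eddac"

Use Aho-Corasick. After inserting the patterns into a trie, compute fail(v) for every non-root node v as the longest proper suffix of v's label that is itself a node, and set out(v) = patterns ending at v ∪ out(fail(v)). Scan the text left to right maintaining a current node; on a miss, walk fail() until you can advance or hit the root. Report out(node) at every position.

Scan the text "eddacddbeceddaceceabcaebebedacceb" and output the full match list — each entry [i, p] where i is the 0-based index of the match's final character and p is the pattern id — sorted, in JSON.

Build automaton:
Trie (insert patterns):
  0='ε' goto c→8 e→1
  1='e' goto b→2 d→14 e→6
  2='eb' goto e→3
  3='ebe' goto d→4
  4='ebed' goto a→5
  5='ebeda' goto ·  [P0 ends]
  6='ee' goto b→7
  7='eeb' goto ·  [P1 ends]
  8='c' goto e→9
  9='ce' goto d→10
  10='ced' goto d→11
  11='cedd' goto a→12
  12='cedda' goto c→13
  13='ceddac' goto ·  [P2 ends]
  14='ed' goto d→15
  15='edd' goto a→16
  16='edda' goto c→17
  17='eddac' goto ·  [P3 ends]

BFS fail/out derivation:
  n1('e'): parent n0 fail=0; on 'e' 0 → fail=0;  out ∅∪∅=∅
  n8('c'): parent n0 fail=0; on 'c' 0 → fail=0;  out ∅∪∅=∅
  n2('eb'): parent n1 fail=0; on 'b' 0 → fail=0;  out ∅∪∅=∅
  n6('ee'): parent n1 fail=0; on 'e' 0 → fail=1;  out ∅∪∅=∅
  n9('ce'): parent n8 fail=0; on 'e' 0 → fail=1;  out ∅∪∅=∅
  n14('ed'): parent n1 fail=0; on 'd' 0 → fail=0;  out ∅∪∅=∅
  n3('ebe'): parent n2 fail=0; on 'e' 0 → fail=1;  out ∅∪∅=∅
  n7('eeb'): parent n6 fail=1; on 'b' 1 → fail=2;  out {1}∪∅={1}
  n10('ced'): parent n9 fail=1; on 'd' 1 → fail=14;  out ∅∪∅=∅
  n15('edd'): parent n14 fail=0; on 'd' 0 → fail=0;  out ∅∪∅=∅
  n4('ebed'): parent n3 fail=1; on 'd' 1 → fail=14;  out ∅∪∅=∅
  n11('cedd'): parent n10 fail=14; on 'd' 14 → fail=15;  out ∅∪∅=∅
  n16('edda'): parent n15 fail=0; on 'a' 0 → fail=0;  out ∅∪∅=∅
  n5('ebeda'): parent n4 fail=14; on 'a' 14→0 → fail=0;  out {0}∪∅={0}
  n12('cedda'): parent n11 fail=15; on 'a' 15 → fail=16;  out ∅∪∅=∅
  n17('eddac'): parent n16 fail=0; on 'c' 0 → fail=8;  out {3}∪∅={3}
  n13('ceddac'): parent n12 fail=16; on 'c' 16 → fail=17;  out {2}∪{3}={2,3}

Scan:
[0] read 'e'  n0⇒n1
[1] read 'd'  n1⇒n14
[2] read 'd'  n14⇒n15
[3] read 'a'  n15⇒n16
[4] read 'c'  n16⇒n17  emit P3@[0:4]
[5] read 'd'  n17⇒n0 (via fail)
[6] read 'd'  n0⇒n0
[7] read 'b'  n0⇒n0
[8] read 'e'  n0⇒n1
[9] read 'c'  n1⇒n8 (via fail)
[10] read 'e'  n8⇒n9
[11] read 'd'  n9⇒n10
[12] read 'd'  n10⇒n11
[13] read 'a'  n11⇒n12
[14] read 'c'  n12⇒n13  emit P2@[9:14],P3@[10:14]
[15] read 'e'  n13⇒n9 (via fail)
[16] read 'c'  n9⇒n8 (via fail)
[17] read 'e'  n8⇒n9
[18] read 'a'  n9⇒n0 (via fail)
[19] read 'b'  n0⇒n0
[20] read 'c'  n0⇒n8
[21] read 'a'  n8⇒n0 (via fail)
[22] read 'e'  n0⇒n1
[23] read 'b'  n1⇒n2
[24] read 'e'  n2⇒n3
[25] read 'b'  n3⇒n2 (via fail)
[26] read 'e'  n2⇒n3
[27] read 'd'  n3⇒n4
[28] read 'a'  n4⇒n5  emit P0@[24:28]
[29] read 'c'  n5⇒n8 (via fail)
[30] read 'c'  n8⇒n8 (via fail)
[31] read 'e'  n8⇒n9
[32] read 'b'  n9⇒n2 (via fail)

Result: [[4,3],[14,2],[14,3],[28,0]]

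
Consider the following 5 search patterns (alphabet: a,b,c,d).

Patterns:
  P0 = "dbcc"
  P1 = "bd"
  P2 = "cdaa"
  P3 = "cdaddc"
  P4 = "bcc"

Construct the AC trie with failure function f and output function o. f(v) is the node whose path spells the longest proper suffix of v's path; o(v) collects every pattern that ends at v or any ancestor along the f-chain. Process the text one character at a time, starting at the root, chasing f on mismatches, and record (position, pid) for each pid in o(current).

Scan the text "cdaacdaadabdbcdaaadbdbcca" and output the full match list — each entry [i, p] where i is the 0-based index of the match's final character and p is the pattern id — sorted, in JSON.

Build:
Trie (insert patterns):
  0='ε' goto b→5 c→7 d→1
  1='d' goto b→2
  2='db' goto c→3
  3='dbc' goto c→4
  4='dbcc' goto ·  [P0 ends]
  5='b' goto c→14 d→6
  6='bd' goto ·  [P1 ends]
  7='c' goto d→8
  8='cd' goto a→9
  9='cda' goto a→10 d→11
  10='cdaa' goto ·  [P2 ends]
  11='cdad' goto d→12
  12='cdadd' goto c→13
  13='cdaddc' goto ·  [P3 ends]
  14='bc' goto c→15
  15='bcc' goto ·  [P4 ends]

BFS fail/out derivation:
  fail(1) 'd': from fail(0)=0 chase 'd': 0 ⇒ 0;  out=∅∪out(0)=∅
  fail(5) 'b': from fail(0)=0 chase 'b': 0 ⇒ 0;  out=∅∪out(0)=∅
  fail(7) 'c': from fail(0)=0 chase 'c': 0 ⇒ 0;  out=∅∪out(0)=∅
  fail(2) 'db': from fail(1)=0 chase 'b': 0 ⇒ 5;  out=∅∪out(5)=∅
  fail(6) 'bd': from fail(5)=0 chase 'd': 0 ⇒ 1;  out={1}∪out(1)={1}
  fail(8) 'cd': from fail(7)=0 chase 'd': 0 ⇒ 1;  out=∅∪out(1)=∅
  fail(14) 'bc': from fail(5)=0 chase 'c': 0 ⇒ 7;  out=∅∪out(7)=∅
  fail(3) 'dbc': from fail(2)=5 chase 'c': 5 ⇒ 14;  out=∅∪out(14)=∅
  fail(9) 'cda': from fail(8)=1 chase 'a': 1→0 ⇒ 0;  out=∅∪out(0)=∅
  fail(15) 'bcc': from fail(14)=7 chase 'c': 7→0 ⇒ 7;  out={4}∪out(7)={4}
  fail(4) 'dbcc': from fail(3)=14 chase 'c': 14 ⇒ 15;  out={0}∪out(15)={0,4}
  fail(10) 'cdaa': from fail(9)=0 chase 'a': 0 ⇒ 0;  out={2}∪out(0)={2}
  fail(11) 'cdad': from fail(9)=0 chase 'd': 0 ⇒ 1;  out=∅∪out(1)=∅
  fail(12) 'cdadd': from fail(11)=1 chase 'd': 1→0 ⇒ 1;  out=∅∪out(1)=∅
  fail(13) 'cdaddc': from fail(12)=1 chase 'c': 1→0 ⇒ 7;  out={3}∪out(7)={3}

Run:
pos 0 'c': at 7
pos 1 'd': at 8
pos 2 'a': at 9
pos 3 'a': at 10  → match P2@[0:3]
pos 4 'c': at 7 (fail-walked)
pos 5 'd': at 8
pos 6 'a': at 9
pos 7 'a': at 10  → match P2@[4:7]
pos 8 'd': at 1 (fail-walked)
pos 9 'a': at 0 (fail-walked)
pos 10 'b': at 5
pos 11 'd': at 6  → match P1@[10:11]
pos 12 'b': at 2 (fail-walked)
pos 13 'c': at 3
pos 14 'd': at 8 (fail-walked)
pos 15 'a': at 9
pos 16 'a': at 10  → match P2@[13:16]
pos 17 'a': at 0 (fail-walked)
pos 18 'd': at 1
pos 19 'b': at 2
pos 20 'd': at 6 (fail-walked)  → match P1@[19:20]
pos 21 'b': at 2 (fail-walked)
pos 22 'c': at 3
pos 23 'c': at 4  → match P0@[20:23],P4@[21:23]
pos 24 'a': at 0 (fail-walked)

All matches (sorted): [[3,2],[7,2],[11,1],[16,2],[20,1],[23,0],[23,4]]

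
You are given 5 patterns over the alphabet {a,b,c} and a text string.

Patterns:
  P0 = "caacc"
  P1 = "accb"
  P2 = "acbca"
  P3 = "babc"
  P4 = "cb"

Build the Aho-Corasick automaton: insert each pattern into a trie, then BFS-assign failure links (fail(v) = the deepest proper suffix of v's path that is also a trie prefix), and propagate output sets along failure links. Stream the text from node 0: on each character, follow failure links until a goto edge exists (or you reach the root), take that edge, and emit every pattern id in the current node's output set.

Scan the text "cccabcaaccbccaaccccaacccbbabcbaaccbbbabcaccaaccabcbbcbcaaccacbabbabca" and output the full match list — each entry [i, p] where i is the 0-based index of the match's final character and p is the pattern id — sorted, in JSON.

Construct AC machine:
Trie (insert patterns):
  0='ε' goto a→6 b→13 c→1
  1='c' goto a→2 b→17
  2='ca' goto a→3
  3='caa' goto c→4
  4='caac' goto c→5
  5='caacc' goto ·  ←P0
  6='a' goto c→7
  7='ac' goto b→10 c→8
  8='acc' goto b→9
  9='accb' goto ·  ←P1
  10='acb' goto c→11
  11='acbc' goto a→12
  12='acbca' goto ·  ←P2
  13='b' goto a→14
  14='ba' goto b→15
  15='bab' goto c→16
  16='babc' goto ·  ←P3
  17='cb' goto ·  ←P4

BFS fail/out derivation:
  fail(1) 'c': from fail(0)=0 chase 'c': 0 ⇒ 0;  out=∅∪out(0)=∅
  fail(6) 'a': from fail(0)=0 chase 'a': 0 ⇒ 0;  out=∅∪out(0)=∅
  fail(13) 'b': from fail(0)=0 chase 'b': 0 ⇒ 0;  out=∅∪out(0)=∅
  fail(2) 'ca': from fail(1)=0 chase 'a': 0 ⇒ 6;  out=∅∪out(6)=∅
  fail(7) 'ac': from fail(6)=0 chase 'c': 0 ⇒ 1;  out=∅∪out(1)=∅
  fail(14) 'ba': from fail(13)=0 chase 'a': 0 ⇒ 6;  out=∅∪out(6)=∅
  fail(17) 'cb': from fail(1)=0 chase 'b': 0 ⇒ 13;  out={4}∪out(13)={4}
  fail(3) 'caa': from fail(2)=6 chase 'a': 6→0 ⇒ 6;  out=∅∪out(6)=∅
  fail(8) 'acc': from fail(7)=1 chase 'c': 1→0 ⇒ 1;  out=∅∪out(1)=∅
  fail(10) 'acb': from fail(7)=1 chase 'b': 1 ⇒ 17;  out=∅∪out(17)={4}
  fail(15) 'bab': from fail(14)=6 chase 'b': 6→0 ⇒ 13;  out=∅∪out(13)=∅
  fail(4) 'caac': from fail(3)=6 chase 'c': 6 ⇒ 7;  out=∅∪out(7)=∅
  fail(9) 'accb': from fail(8)=1 chase 'b': 1 ⇒ 17;  out={1}∪out(17)={1,4}
  fail(11) 'acbc': from fail(10)=17 chase 'c': 17→13→0 ⇒ 1;  out=∅∪out(1)=∅
  fail(16) 'babc': from fail(15)=13 chase 'c': 13→0 ⇒ 1;  out={3}∪out(1)={3}
  fail(5) 'caacc': from fail(4)=7 chase 'c': 7 ⇒ 8;  out={0}∪out(8)={0}
  fail(12) 'acbca': from fail(11)=1 chase 'a': 1 ⇒ 2;  out={2}∪out(2)={2}

Run:
pos 0 'c': at 1
pos 1 'c': at 1 (via fail)
pos 2 'c': at 1 (via fail)
pos 3 'a': at 2
pos 4 'b': at 13 (via fail)
pos 5 'c': at 1 (via fail)
pos 6 'a': at 2
pos 7 'a': at 3
pos 8 'c': at 4
pos 9 'c': at 5  ** P0@[5:9]
pos 10 'b': at 9 (via fail)  ** P1@[7:10],P4@[9:10]
pos 11 'c': at 1 (via fail)
pos 12 'c': at 1 (via fail)
pos 13 'a': at 2
pos 14 'a': at 3
pos 15 'c': at 4
pos 16 'c': at 5  ** P0@[12:16]
pos 17 'c': at 1 (via fail)
pos 18 'c': at 1 (via fail)
pos 19 'a': at 2
pos 20 'a': at 3
pos 21 'c': at 4
pos 22 'c': at 5  ** P0@[18:22]
pos 23 'c': at 1 (via fail)
pos 24 'b': at 17  ** P4@[23:24]
pos 25 'b': at 13 (via fail)
pos 26 'a': at 14
pos 27 'b': at 15
pos 28 'c': at 16  ** P3@[25:28]
pos 29 'b': at 17 (via fail)  ** P4@[28:29]
pos 30 'a': at 14 (via fail)
pos 31 'a': at 6 (via fail)
pos 32 'c': at 7
pos 33 'c': at 8
pos 34 'b': at 9  ** P1@[31:34],P4@[33:34]
pos 35 'b': at 13 (via fail)
pos 36 'b': at 13 (via fail)
pos 37 'a': at 14
pos 38 'b': at 15
pos 39 'c': at 16  ** P3@[36:39]
pos 40 'a': at 2 (via fail)
pos 41 'c': at 7 (via fail)
pos 42 'c': at 8
pos 43 'a': at 2 (via fail)
pos 44 'a': at 3
pos 45 'c': at 4
pos 46 'c': at 5  ** P0@[42:46]
pos 47 'a': at 2 (via fail)
pos 48 'b': at 13 (via fail)
pos 49 'c': at 1 (via fail)
pos 50 'b': at 17  ** P4@[49:50]
pos 51 'b': at 13 (via fail)
pos 52 'c': at 1 (via fail)
pos 53 'b': at 17  ** P4@[52:53]
pos 54 'c': at 1 (via fail)
pos 55 'a': at 2
pos 56 'a': at 3
pos 57 'c': at 4
pos 58 'c': at 5  ** P0@[54:58]
pos 59 'a': at 2 (via fail)
pos 60 'c': at 7 (via fail)
pos 61 'b': at 10  ** P4@[60:61]
pos 62 'a': at 14 (via fail)
pos 63 'b': at 15
pos 64 'b': at 13 (via fail)
pos 65 'a': at 14
pos 66 'b': at 15
pos 67 'c': at 16  ** P3@[64:67]
pos 68 'a': at 2 (via fail)

All matches (sorted): [[9,0],[10,1],[10,4],[16,0],[22,0],[24,4],[28,3],[29,4],[34,1],[34,4],[39,3],[46,0],[50,4],[53,4],[58,0],[61,4],[67,3]]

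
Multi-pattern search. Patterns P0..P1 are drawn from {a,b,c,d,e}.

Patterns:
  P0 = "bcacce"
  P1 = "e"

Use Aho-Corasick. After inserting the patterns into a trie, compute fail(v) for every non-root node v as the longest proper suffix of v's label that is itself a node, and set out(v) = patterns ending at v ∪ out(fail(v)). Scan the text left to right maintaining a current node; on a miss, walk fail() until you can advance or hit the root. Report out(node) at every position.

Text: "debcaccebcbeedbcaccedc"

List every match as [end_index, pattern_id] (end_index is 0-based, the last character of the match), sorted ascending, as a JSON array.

Build automaton:
Trie nodes:
  n0 'ε': b→1 e→7
  n1 'b': c→2
  n2 'bc': a→3
  n3 'bca': c→4
  n4 'bcac': c→5
  n5 'bcacc': e→6
  n6 'bcacce': ·  ←P0
  n7 'e': ·  ←P1

BFS fail/out derivation:
  fail(1) 'b': from fail(0)=0 chase 'b': 0 ⇒ 0;  out=∅∪out(0)=∅
  fail(7) 'e': from fail(0)=0 chase 'e': 0 ⇒ 0;  out={1}∪out(0)={1}
  fail(2) 'bc': from fail(1)=0 chase 'c': 0 ⇒ 0;  out=∅∪out(0)=∅
  fail(3) 'bca': from fail(2)=0 chase 'a': 0 ⇒ 0;  out=∅∪out(0)=∅
  fail(4) 'bcac': from fail(3)=0 chase 'c': 0 ⇒ 0;  out=∅∪out(0)=∅
  fail(5) 'bcacc': from fail(4)=0 chase 'c': 0 ⇒ 0;  out=∅∪out(0)=∅
  fail(6) 'bcacce': from fail(5)=0 chase 'e': 0 ⇒ 7;  out={0}∪out(7)={0,1}

Run:
pos 0 'd': at 0
pos 1 'e': at 7  ** P1@[1:1]
pos 2 'b': at 1 ·f
pos 3 'c': at 2
pos 4 'a': at 3
pos 5 'c': at 4
pos 6 'c': at 5
pos 7 'e': at 6  ** P0@[2:7],P1@[7:7]
pos 8 'b': at 1 ·f
pos 9 'c': at 2
pos 10 'b': at 1 ·f
pos 11 'e': at 7 ·f  ** P1@[11:11]
pos 12 'e': at 7 ·f  ** P1@[12:12]
pos 13 'd': at 0 ·f
pos 14 'b': at 1
pos 15 'c': at 2
pos 16 'a': at 3
pos 17 'c': at 4
pos 18 'c': at 5
pos 19 'e': at 6  ** P0@[14:19],P1@[19:19]
pos 20 'd': at 0 ·f
pos 21 'c': at 0

All matches (sorted): [[1,1],[7,0],[7,1],[11,1],[12,1],[19,0],[19,1]]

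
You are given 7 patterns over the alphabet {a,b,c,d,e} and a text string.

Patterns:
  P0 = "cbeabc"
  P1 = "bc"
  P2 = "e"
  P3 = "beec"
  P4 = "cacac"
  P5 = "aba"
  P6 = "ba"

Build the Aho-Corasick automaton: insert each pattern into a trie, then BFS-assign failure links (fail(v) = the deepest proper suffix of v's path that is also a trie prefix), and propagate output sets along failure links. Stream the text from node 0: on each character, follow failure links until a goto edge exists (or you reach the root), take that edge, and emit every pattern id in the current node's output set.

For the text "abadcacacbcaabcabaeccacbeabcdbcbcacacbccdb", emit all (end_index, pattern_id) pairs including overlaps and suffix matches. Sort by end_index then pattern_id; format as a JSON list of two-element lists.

Build:
Trie nodes:
  n0 'ε': a→17 b→7 c→1 e→9
  n1 'c': a→13 b→2
  n2 'cb': e→3
  n3 'cbe': a→4
  n4 'cbea': b→5
  n5 'cbeab': c→6
  n6 'cbeabc': ·  ←P0
  n7 'b': a→20 c→8 e→10
  n8 'bc': ·  ←P1
  n9 'e': ·  ←P2
  n10 'be': e→11
  n11 'bee': c→12
  n12 'beec': ·  ←P3
  n13 'ca': c→14
  n14 'cac': a→15
  n15 'caca': c→16
  n16 'cacac': ·  ←P4
  n17 'a': b→18
  n18 'ab': a→19
  n19 'aba': ·  ←P5
  n20 'ba': ·  ←P6

BFS fail/out derivation:
  n1('c'): parent n0 fail=0; on 'c' 0 → fail=0;  out ∅∪∅=∅
  n7('b'): parent n0 fail=0; on 'b' 0 → fail=0;  out ∅∪∅=∅
  n9('e'): parent n0 fail=0; on 'e' 0 → fail=0;  out {2}∪∅={2}
  n17('a'): parent n0 fail=0; on 'a' 0 → fail=0;  out ∅∪∅=∅
  n2('cb'): parent n1 fail=0; on 'b' 0 → fail=7;  out ∅∪∅=∅
  n8('bc'): parent n7 fail=0; on 'c' 0 → fail=1;  out {1}∪∅={1}
  n10('be'): parent n7 fail=0; on 'e' 0 → fail=9;  out ∅∪{2}={2}
  n13('ca'): parent n1 fail=0; on 'a' 0 → fail=17;  out ∅∪∅=∅
  n18('ab'): parent n17 fail=0; on 'b' 0 → fail=7;  out ∅∪∅=∅
  n20('ba'): parent n7 fail=0; on 'a' 0 → fail=17;  out {6}∪∅={6}
  n3('cbe'): parent n2 fail=7; on 'e' 7 → fail=10;  out ∅∪{2}={2}
  n11('bee'): parent n10 fail=9; on 'e' 9→0 → fail=9;  out ∅∪{2}={2}
  n14('cac'): parent n13 fail=17; on 'c' 17→0 → fail=1;  out ∅∪∅=∅
  n19('aba'): parent n18 fail=7; on 'a' 7 → fail=20;  out {5}∪{6}={5,6}
  n4('cbea'): parent n3 fail=10; on 'a' 10→9→0 → fail=17;  out ∅∪∅=∅
  n12('beec'): parent n11 fail=9; on 'c' 9→0 → fail=1;  out {3}∪∅={3}
  n15('caca'): parent n14 fail=1; on 'a' 1 → fail=13;  out ∅∪∅=∅
  n5('cbeab'): parent n4 fail=17; on 'b' 17 → fail=18;  out ∅∪∅=∅
  n16('cacac'): parent n15 fail=13; on 'c' 13 → fail=14;  out {4}∪∅={4}
  n6('cbeabc'): parent n5 fail=18; on 'c' 18→7 → fail=8;  out {0}∪{1}={0,1}

Scan:
pos 0 'a': at 17
pos 1 'b': at 18
pos 2 'a': at 19  ** P5@[0:2],P6@[1:2]
pos 3 'd': at 0 (fail-walked)
pos 4 'c': at 1
pos 5 'a': at 13
pos 6 'c': at 14
pos 7 'a': at 15
pos 8 'c': at 16  ** P4@[4:8]
pos 9 'b': at 2 (fail-walked)
pos 10 'c': at 8 (fail-walked)  ** P1@[9:10]
pos 11 'a': at 13 (fail-walked)
pos 12 'a': at 17 (fail-walked)
pos 13 'b': at 18
pos 14 'c': at 8 (fail-walked)  ** P1@[13:14]
pos 15 'a': at 13 (fail-walked)
pos 16 'b': at 18 (fail-walked)
pos 17 'a': at 19  ** P5@[15:17],P6@[16:17]
pos 18 'e': at 9 (fail-walked)  ** P2@[18:18]
pos 19 'c': at 1 (fail-walked)
pos 20 'c': at 1 (fail-walked)
pos 21 'a': at 13
pos 22 'c': at 14
pos 23 'b': at 2 (fail-walked)
pos 24 'e': at 3  ** P2@[24:24]
pos 25 'a': at 4
pos 26 'b': at 5
pos 27 'c': at 6  ** P0@[22:27],P1@[26:27]
pos 28 'd': at 0 (fail-walked)
pos 29 'b': at 7
pos 30 'c': at 8  ** P1@[29:30]
pos 31 'b': at 2 (fail-walked)
pos 32 'c': at 8 (fail-walked)  ** P1@[31:32]
pos 33 'a': at 13 (fail-walked)
pos 34 'c': at 14
pos 35 'a': at 15
pos 36 'c': at 16  ** P4@[32:36]
pos 37 'b': at 2 (fail-walked)
pos 38 'c': at 8 (fail-walked)  ** P1@[37:38]
pos 39 'c': at 1 (fail-walked)
pos 40 'd': at 0 (fail-walked)
pos 41 'b': at 7

Matches: [[2,5],[2,6],[8,4],[10,1],[14,1],[17,5],[17,6],[18,2],[24,2],[27,0],[27,1],[30,1],[32,1],[36,4],[38,1]]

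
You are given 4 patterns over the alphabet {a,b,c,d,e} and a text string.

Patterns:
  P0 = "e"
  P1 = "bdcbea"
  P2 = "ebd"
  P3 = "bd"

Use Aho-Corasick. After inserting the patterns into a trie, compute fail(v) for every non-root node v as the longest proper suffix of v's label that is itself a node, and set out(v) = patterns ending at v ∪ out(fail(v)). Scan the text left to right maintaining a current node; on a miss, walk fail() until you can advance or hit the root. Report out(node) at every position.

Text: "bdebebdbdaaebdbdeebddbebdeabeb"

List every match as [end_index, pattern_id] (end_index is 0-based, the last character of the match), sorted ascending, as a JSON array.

Build automaton:
Trie nodes:
  n0 'ε': b→2 e→1
  n1 'e': b→8  ←P0
  n2 'b': d→3
  n3 'bd': c→4  ←P3
  n4 'bdc': b→5
  n5 'bdcb': e→6
  n6 'bdcbe': a→7
  n7 'bdcbea': ·  ←P1
  n8 'eb': d→9
  n9 'ebd': ·  ←P2

BFS fail/out derivation:
  n1('e'): parent n0 fail=0; on 'e' 0 → fail=0;  out {0}∪∅={0}
  n2('b'): parent n0 fail=0; on 'b' 0 → fail=0;  out ∅∪∅=∅
  n3('bd'): parent n2 fail=0; on 'd' 0 → fail=0;  out {3}∪∅={3}
  n8('eb'): parent n1 fail=0; on 'b' 0 → fail=2;  out ∅∪∅=∅
  n4('bdc'): parent n3 fail=0; on 'c' 0 → fail=0;  out ∅∪∅=∅
  n9('ebd'): parent n8 fail=2; on 'd' 2 → fail=3;  out {2}∪{3}={2,3}
  n5('bdcb'): parent n4 fail=0; on 'b' 0 → fail=2;  out ∅∪∅=∅
  n6('bdcbe'): parent n5 fail=2; on 'e' 2→0 → fail=1;  out ∅∪{0}={0}
  n7('bdcbea'): parent n6 fail=1; on 'a' 1→0 → fail=0;  out {1}∪∅={1}

Run:
pos 0 'b': at 2
pos 1 'd': at 3  emit P3@[0:1]
pos 2 'e': at 1 (fail-walked)  emit P0@[2:2]
pos 3 'b': at 8
pos 4 'e': at 1 (fail-walked)  emit P0@[4:4]
pos 5 'b': at 8
pos 6 'd': at 9  emit P2@[4:6],P3@[5:6]
pos 7 'b': at 2 (fail-walked)
pos 8 'd': at 3  emit P3@[7:8]
pos 9 'a': at 0 (fail-walked)
pos 10 'a': at 0
pos 11 'e': at 1  emit P0@[11:11]
pos 12 'b': at 8
pos 13 'd': at 9  emit P2@[11:13],P3@[12:13]
pos 14 'b': at 2 (fail-walked)
pos 15 'd': at 3  emit P3@[14:15]
pos 16 'e': at 1 (fail-walked)  emit P0@[16:16]
pos 17 'e': at 1 (fail-walked)  emit P0@[17:17]
pos 18 'b': at 8
pos 19 'd': at 9  emit P2@[17:19],P3@[18:19]
pos 20 'd': at 0 (fail-walked)
pos 21 'b': at 2
pos 22 'e': at 1 (fail-walked)  emit P0@[22:22]
pos 23 'b': at 8
pos 24 'd': at 9  emit P2@[22:24],P3@[23:24]
pos 25 'e': at 1 (fail-walked)  emit P0@[25:25]
pos 26 'a': at 0 (fail-walked)
pos 27 'b': at 2
pos 28 'e': at 1 (fail-walked)  emit P0@[28:28]
pos 29 'b': at 8

Result: [[1,3],[2,0],[4,0],[6,2],[6,3],[8,3],[11,0],[13,2],[13,3],[15,3],[16,0],[17,0],[19,2],[19,3],[22,0],[24,2],[24,3],[25,0],[28,0]]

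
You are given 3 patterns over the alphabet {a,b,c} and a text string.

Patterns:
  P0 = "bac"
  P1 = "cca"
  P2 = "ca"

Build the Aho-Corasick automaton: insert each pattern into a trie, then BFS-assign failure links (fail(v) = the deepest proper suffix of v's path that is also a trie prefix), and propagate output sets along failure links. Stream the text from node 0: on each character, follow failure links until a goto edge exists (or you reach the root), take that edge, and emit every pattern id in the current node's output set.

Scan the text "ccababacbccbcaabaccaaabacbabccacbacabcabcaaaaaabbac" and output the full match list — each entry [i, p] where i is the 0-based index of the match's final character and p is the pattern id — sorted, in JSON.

Build automaton:
Trie (insert patterns):
  0='ε' goto b→1 c→4
  1='b' goto a→2
  2='ba' goto c→3
  3='bac' goto ·  [P0 ends]
  4='c' goto a→7 c→5
  5='cc' goto a→6
  6='cca' goto ·  [P1 ends]
  7='ca' goto ·  [P2 ends]

Failure links (BFS by depth):
  fail(1) 'b': from fail(0)=0 chase 'b': 0 ⇒ 0;  out=∅∪out(0)=∅
  fail(4) 'c': from fail(0)=0 chase 'c': 0 ⇒ 0;  out=∅∪out(0)=∅
  fail(2) 'ba': from fail(1)=0 chase 'a': 0 ⇒ 0;  out=∅∪out(0)=∅
  fail(5) 'cc': from fail(4)=0 chase 'c': 0 ⇒ 4;  out=∅∪out(4)=∅
  fail(7) 'ca': from fail(4)=0 chase 'a': 0 ⇒ 0;  out={2}∪out(0)={2}
  fail(3) 'bac': from fail(2)=0 chase 'c': 0 ⇒ 4;  out={0}∪out(4)={0}
  fail(6) 'cca': from fail(5)=4 chase 'a': 4 ⇒ 7;  out={1}∪out(7)={1,2}

Text stream:
[0] read 'c'  n0⇒n4
[1] read 'c'  n4⇒n5
[2] read 'a'  n5⇒n6  emit P1@[0:2],P2@[1:2]
[3] read 'b'  n6⇒n1 (fail-walked)
[4] read 'a'  n1⇒n2
[5] read 'b'  n2⇒n1 (fail-walked)
[6] read 'a'  n1⇒n2
[7] read 'c'  n2⇒n3  emit P0@[5:7]
[8] read 'b'  n3⇒n1 (fail-walked)
[9] read 'c'  n1⇒n4 (fail-walked)
[10] read 'c'  n4⇒n5
[11] read 'b'  n5⇒n1 (fail-walked)
[12] read 'c'  n1⇒n4 (fail-walked)
[13] read 'a'  n4⇒n7  emit P2@[12:13]
[14] read 'a'  n7⇒n0 (fail-walked)
[15] read 'b'  n0⇒n1
[16] read 'a'  n1⇒n2
[17] read 'c'  n2⇒n3  emit P0@[15:17]
[18] read 'c'  n3⇒n5 (fail-walked)
[19] read 'a'  n5⇒n6  emit P1@[17:19],P2@[18:19]
[20] read 'a'  n6⇒n0 (fail-walked)
[21] read 'a'  n0⇒n0
[22] read 'b'  n0⇒n1
[23] read 'a'  n1⇒n2
[24] read 'c'  n2⇒n3  emit P0@[22:24]
[25] read 'b'  n3⇒n1 (fail-walked)
[26] read 'a'  n1⇒n2
[27] read 'b'  n2⇒n1 (fail-walked)
[28] read 'c'  n1⇒n4 (fail-walked)
[29] read 'c'  n4⇒n5
[30] read 'a'  n5⇒n6  emit P1@[28:30],P2@[29:30]
[31] read 'c'  n6⇒n4 (fail-walked)
[32] read 'b'  n4⇒n1 (fail-walked)
[33] read 'a'  n1⇒n2
[34] read 'c'  n2⇒n3  emit P0@[32:34]
[35] read 'a'  n3⇒n7 (fail-walked)  emit P2@[34:35]
[36] read 'b'  n7⇒n1 (fail-walked)
[37] read 'c'  n1⇒n4 (fail-walked)
[38] read 'a'  n4⇒n7  emit P2@[37:38]
[39] read 'b'  n7⇒n1 (fail-walked)
[40] read 'c'  n1⇒n4 (fail-walked)
[41] read 'a'  n4⇒n7  emit P2@[40:41]
[42] read 'a'  n7⇒n0 (fail-walked)
[43] read 'a'  n0⇒n0
[44] read 'a'  n0⇒n0
[45] read 'a'  n0⇒n0
[46] read 'a'  n0⇒n0
[47] read 'b'  n0⇒n1
[48] read 'b'  n1⇒n1 (fail-walked)
[49] read 'a'  n1⇒n2
[50] read 'c'  n2⇒n3  emit P0@[48:50]

All matches (sorted): [[2,1],[2,2],[7,0],[13,2],[17,0],[19,1],[19,2],[24,0],[30,1],[30,2],[34,0],[35,2],[38,2],[41,2],[50,0]]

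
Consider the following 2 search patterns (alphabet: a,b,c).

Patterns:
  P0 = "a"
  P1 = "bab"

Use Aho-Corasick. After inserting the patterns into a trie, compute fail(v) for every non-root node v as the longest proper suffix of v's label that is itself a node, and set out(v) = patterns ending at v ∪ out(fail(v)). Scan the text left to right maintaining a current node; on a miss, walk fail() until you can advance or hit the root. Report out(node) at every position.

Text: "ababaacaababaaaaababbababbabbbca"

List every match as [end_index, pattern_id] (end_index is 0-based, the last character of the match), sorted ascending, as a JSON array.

Build automaton:
Trie (insert patterns):
  0='ε' goto a→1 b→2
  1='a' goto ·  [P0 ends]
  2='b' goto a→3
  3='ba' goto b→4
  4='bab' goto ·  [P1 ends]

Failure links (BFS by depth):
  n1('a'): parent n0 fail=0; on 'a' 0 → fail=0;  out {0}∪∅={0}
  n2('b'): parent n0 fail=0; on 'b' 0 → fail=0;  out ∅∪∅=∅
  n3('ba'): parent n2 fail=0; on 'a' 0 → fail=1;  out ∅∪{0}={0}
  n4('bab'): parent n3 fail=1; on 'b' 1→0 → fail=2;  out {1}∪∅={1}

Run:
i=0 'a': node 0→1  emit P0@[0:0]
i=1 'b': node 1→2 (fail-walked)
i=2 'a': node 2→3  emit P0@[2:2]
i=3 'b': node 3→4  emit P1@[1:3]
i=4 'a': node 4→3 (fail-walked)  emit P0@[4:4]
i=5 'a': node 3→1 (fail-walked)  emit P0@[5:5]
i=6 'c': node 1→0 (fail-walked)
i=7 'a': node 0→1  emit P0@[7:7]
i=8 'a': node 1→1 (fail-walked)  emit P0@[8:8]
i=9 'b': node 1→2 (fail-walked)
i=10 'a': node 2→3  emit P0@[10:10]
i=11 'b': node 3→4  emit P1@[9:11]
i=12 'a': node 4→3 (fail-walked)  emit P0@[12:12]
i=13 'a': node 3→1 (fail-walked)  emit P0@[13:13]
i=14 'a': node 1→1 (fail-walked)  emit P0@[14:14]
i=15 'a': node 1→1 (fail-walked)  emit P0@[15:15]
i=16 'a': node 1→1 (fail-walked)  emit P0@[16:16]
i=17 'b': node 1→2 (fail-walked)
i=18 'a': node 2→3  emit P0@[18:18]
i=19 'b': node 3→4  emit P1@[17:19]
i=20 'b': node 4→2 (fail-walked)
i=21 'a': node 2→3  emit P0@[21:21]
i=22 'b': node 3→4  emit P1@[20:22]
i=23 'a': node 4→3 (fail-walked)  emit P0@[23:23]
i=24 'b': node 3→4  emit P1@[22:24]
i=25 'b': node 4→2 (fail-walked)
i=26 'a': node 2→3  emit P0@[26:26]
i=27 'b': node 3→4  emit P1@[25:27]
i=28 'b': node 4→2 (fail-walked)
i=29 'b': node 2→2 (fail-walked)
i=30 'c': node 2→0 (fail-walked)
i=31 'a': node 0→1  emit P0@[31:31]

Matches: [[0,0],[2,0],[3,1],[4,0],[5,0],[7,0],[8,0],[10,0],[11,1],[12,0],[13,0],[14,0],[15,0],[16,0],[18,0],[19,1],[21,0],[22,1],[23,0],[24,1],[26,0],[27,1],[31,0]]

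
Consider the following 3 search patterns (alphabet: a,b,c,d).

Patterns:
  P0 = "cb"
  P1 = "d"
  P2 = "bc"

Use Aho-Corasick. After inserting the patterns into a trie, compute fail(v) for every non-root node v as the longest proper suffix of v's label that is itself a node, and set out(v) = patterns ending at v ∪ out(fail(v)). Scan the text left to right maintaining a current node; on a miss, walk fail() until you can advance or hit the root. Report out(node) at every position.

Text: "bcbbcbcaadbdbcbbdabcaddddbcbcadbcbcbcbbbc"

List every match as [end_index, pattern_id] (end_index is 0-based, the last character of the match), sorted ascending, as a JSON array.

Construct AC machine:
Trie (insert patterns):
  0='ε' goto b→4 c→1 d→3
  1='c' goto b→2
  2='cb' goto ·  [P0 ends]
  3='d' goto ·  [P1 ends]
  4='b' goto c→5
  5='bc' goto ·  [P2 ends]

BFS fail/out derivation:
  n1('c'): parent n0 fail=0; on 'c' 0 → fail=0;  out ∅∪∅=∅
  n3('d'): parent n0 fail=0; on 'd' 0 → fail=0;  out {1}∪∅={1}
  n4('b'): parent n0 fail=0; on 'b' 0 → fail=0;  out ∅∪∅=∅
  n2('cb'): parent n1 fail=0; on 'b' 0 → fail=4;  out {0}∪∅={0}
  n5('bc'): parent n4 fail=0; on 'c' 0 → fail=1;  out {2}∪∅={2}

Run:
[0] read 'b'  n0⇒n4
[1] read 'c'  n4⇒n5  ** P2@[0:1]
[2] read 'b'  n5⇒n2 (fail-walked)  ** P0@[1:2]
[3] read 'b'  n2⇒n4 (fail-walked)
[4] read 'c'  n4⇒n5  ** P2@[3:4]
[5] read 'b'  n5⇒n2 (fail-walked)  ** P0@[4:5]
[6] read 'c'  n2⇒n5 (fail-walked)  ** P2@[5:6]
[7] read 'a'  n5⇒n0 (fail-walked)
[8] read 'a'  n0⇒n0
[9] read 'd'  n0⇒n3  ** P1@[9:9]
[10] read 'b'  n3⇒n4 (fail-walked)
[11] read 'd'  n4⇒n3 (fail-walked)  ** P1@[11:11]
[12] read 'b'  n3⇒n4 (fail-walked)
[13] read 'c'  n4⇒n5  ** P2@[12:13]
[14] read 'b'  n5⇒n2 (fail-walked)  ** P0@[13:14]
[15] read 'b'  n2⇒n4 (fail-walked)
[16] read 'd'  n4⇒n3 (fail-walked)  ** P1@[16:16]
[17] read 'a'  n3⇒n0 (fail-walked)
[18] read 'b'  n0⇒n4
[19] read 'c'  n4⇒n5  ** P2@[18:19]
[20] read 'a'  n5⇒n0 (fail-walked)
[21] read 'd'  n0⇒n3  ** P1@[21:21]
[22] read 'd'  n3⇒n3 (fail-walked)  ** P1@[22:22]
[23] read 'd'  n3⇒n3 (fail-walked)  ** P1@[23:23]
[24] read 'd'  n3⇒n3 (fail-walked)  ** P1@[24:24]
[25] read 'b'  n3⇒n4 (fail-walked)
[26] read 'c'  n4⇒n5  ** P2@[25:26]
[27] read 'b'  n5⇒n2 (fail-walked)  ** P0@[26:27]
[28] read 'c'  n2⇒n5 (fail-walked)  ** P2@[27:28]
[29] read 'a'  n5⇒n0 (fail-walked)
[30] read 'd'  n0⇒n3  ** P1@[30:30]
[31] read 'b'  n3⇒n4 (fail-walked)
[32] read 'c'  n4⇒n5  ** P2@[31:32]
[33] read 'b'  n5⇒n2 (fail-walked)  ** P0@[32:33]
[34] read 'c'  n2⇒n5 (fail-walked)  ** P2@[33:34]
[35] read 'b'  n5⇒n2 (fail-walked)  ** P0@[34:35]
[36] read 'c'  n2⇒n5 (fail-walked)  ** P2@[35:36]
[37] read 'b'  n5⇒n2 (fail-walked)  ** P0@[36:37]
[38] read 'b'  n2⇒n4 (fail-walked)
[39] read 'b'  n4⇒n4 (fail-walked)
[40] read 'c'  n4⇒n5  ** P2@[39:40]

Result: [[1,2],[2,0],[4,2],[5,0],[6,2],[9,1],[11,1],[13,2],[14,0],[16,1],[19,2],[21,1],[22,1],[23,1],[24,1],[26,2],[27,0],[28,2],[30,1],[32,2],[33,0],[34,2],[35,0],[36,2],[37,0],[40,2]]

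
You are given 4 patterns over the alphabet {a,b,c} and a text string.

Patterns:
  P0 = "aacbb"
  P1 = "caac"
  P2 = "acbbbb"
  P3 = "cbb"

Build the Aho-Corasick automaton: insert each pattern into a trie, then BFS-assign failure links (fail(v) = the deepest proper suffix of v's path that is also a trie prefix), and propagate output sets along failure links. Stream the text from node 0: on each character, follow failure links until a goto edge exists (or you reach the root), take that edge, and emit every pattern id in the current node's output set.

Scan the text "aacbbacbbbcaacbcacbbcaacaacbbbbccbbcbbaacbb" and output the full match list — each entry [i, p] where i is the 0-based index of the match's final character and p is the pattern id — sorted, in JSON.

Build:
Trie (insert patterns):
  0='ε' goto a→1 c→6
  1='a' goto a→2 c→10
  2='aa' goto c→3
  3='aac' goto b→4
  4='aacb' goto b→5
  5='aacbb' goto ·  ←P0
  6='c' goto a→7 b→15
  7='ca' goto a→8
  8='caa' goto c→9
  9='caac' goto ·  ←P1
  10='ac' goto b→11
  11='acb' goto b→12
  12='acbb' goto b→13
  13='acbbb' goto b→14
  14='acbbbb' goto ·  ←P2
  15='cb' goto b→16
  16='cbb' goto ·  ←P3

BFS fail/out derivation:
  fail(1) 'a': from fail(0)=0 chase 'a': 0 ⇒ 0;  out=∅∪out(0)=∅
  fail(6) 'c': from fail(0)=0 chase 'c': 0 ⇒ 0;  out=∅∪out(0)=∅
  fail(2) 'aa': from fail(1)=0 chase 'a': 0 ⇒ 1;  out=∅∪out(1)=∅
  fail(7) 'ca': from fail(6)=0 chase 'a': 0 ⇒ 1;  out=∅∪out(1)=∅
  fail(10) 'ac': from fail(1)=0 chase 'c': 0 ⇒ 6;  out=∅∪out(6)=∅
  fail(15) 'cb': from fail(6)=0 chase 'b': 0 ⇒ 0;  out=∅∪out(0)=∅
  fail(3) 'aac': from fail(2)=1 chase 'c': 1 ⇒ 10;  out=∅∪out(10)=∅
  fail(8) 'caa': from fail(7)=1 chase 'a': 1 ⇒ 2;  out=∅∪out(2)=∅
  fail(11) 'acb': from fail(10)=6 chase 'b': 6 ⇒ 15;  out=∅∪out(15)=∅
  fail(16) 'cbb': from fail(15)=0 chase 'b': 0 ⇒ 0;  out={3}∪out(0)={3}
  fail(4) 'aacb': from fail(3)=10 chase 'b': 10 ⇒ 11;  out=∅∪out(11)=∅
  fail(9) 'caac': from fail(8)=2 chase 'c': 2 ⇒ 3;  out={1}∪out(3)={1}
  fail(12) 'acbb': from fail(11)=15 chase 'b': 15 ⇒ 16;  out=∅∪out(16)={3}
  fail(5) 'aacbb': from fail(4)=11 chase 'b': 11 ⇒ 12;  out={0}∪out(12)={0,3}
  fail(13) 'acbbb': from fail(12)=16 chase 'b': 16→0 ⇒ 0;  out=∅∪out(0)=∅
  fail(14) 'acbbbb': from fail(13)=0 chase 'b': 0 ⇒ 0;  out={2}∪out(0)={2}

Run:
[0] read 'a'  n0⇒n1
[1] read 'a'  n1⇒n2
[2] read 'c'  n2⇒n3
[3] read 'b'  n3⇒n4
[4] read 'b'  n4⇒n5  → match P0@[0:4],P3@[2:4]
[5] read 'a'  n5⇒n1 ·f
[6] read 'c'  n1⇒n10
[7] read 'b'  n10⇒n11
[8] read 'b'  n11⇒n12  → match P3@[6:8]
[9] read 'b'  n12⇒n13
[10] read 'c'  n13⇒n6 ·f
[11] read 'a'  n6⇒n7
[12] read 'a'  n7⇒n8
[13] read 'c'  n8⇒n9  → match P1@[10:13]
[14] read 'b'  n9⇒n4 ·f
[15] read 'c'  n4⇒n6 ·f
[16] read 'a'  n6⇒n7
[17] read 'c'  n7⇒n10 ·f
[18] read 'b'  n10⇒n11
[19] read 'b'  n11⇒n12  → match P3@[17:19]
[20] read 'c'  n12⇒n6 ·f
[21] read 'a'  n6⇒n7
[22] read 'a'  n7⇒n8
[23] read 'c'  n8⇒n9  → match P1@[20:23]
[24] read 'a'  n9⇒n7 ·f
[25] read 'a'  n7⇒n8
[26] read 'c'  n8⇒n9  → match P1@[23:26]
[27] read 'b'  n9⇒n4 ·f
[28] read 'b'  n4⇒n5  → match P0@[24:28],P3@[26:28]
[29] read 'b'  n5⇒n13 ·f
[30] read 'b'  n13⇒n14  → match P2@[25:30]
[31] read 'c'  n14⇒n6 ·f
[32] read 'c'  n6⇒n6 ·f
[33] read 'b'  n6⇒n15
[34] read 'b'  n15⇒n16  → match P3@[32:34]
[35] read 'c'  n16⇒n6 ·f
[36] read 'b'  n6⇒n15
[37] read 'b'  n15⇒n16  → match P3@[35:37]
[38] read 'a'  n16⇒n1 ·f
[39] read 'a'  n1⇒n2
[40] read 'c'  n2⇒n3
[41] read 'b'  n3⇒n4
[42] read 'b'  n4⇒n5  → match P0@[38:42],P3@[40:42]

All matches (sorted): [[4,0],[4,3],[8,3],[13,1],[19,3],[23,1],[26,1],[28,0],[28,3],[30,2],[34,3],[37,3],[42,0],[42,3]]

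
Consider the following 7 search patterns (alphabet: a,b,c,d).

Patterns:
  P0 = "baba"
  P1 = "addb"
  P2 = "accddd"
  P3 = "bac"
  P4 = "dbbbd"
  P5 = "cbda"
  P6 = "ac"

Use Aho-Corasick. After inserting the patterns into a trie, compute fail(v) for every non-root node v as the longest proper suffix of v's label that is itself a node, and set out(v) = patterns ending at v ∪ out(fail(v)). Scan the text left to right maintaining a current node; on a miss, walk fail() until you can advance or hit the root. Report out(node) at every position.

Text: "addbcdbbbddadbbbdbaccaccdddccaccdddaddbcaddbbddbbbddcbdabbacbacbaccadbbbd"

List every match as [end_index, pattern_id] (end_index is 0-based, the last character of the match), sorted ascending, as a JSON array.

Build automaton:
Trie nodes:
  n0 'ε': a→5 b→1 c→20 d→15
  n1 'b': a→2
  n2 'ba': b→3 c→14
  n3 'bab': a→4
  n4 'baba': ·  [P0 ends]
  n5 'a': c→9 d→6
  n6 'ad': d→7
  n7 'add': b→8
  n8 'addb': ·  [P1 ends]
  n9 'ac': c→10  [P6 ends]
  n10 'acc': d→11
  n11 'accd': d→12
  n12 'accdd': d→13
  n13 'accddd': ·  [P2 ends]
  n14 'bac': ·  [P3 ends]
  n15 'd': b→16
  n16 'db': b→17
  n17 'dbb': b→18
  n18 'dbbb': d→19
  n19 'dbbbd': ·  [P4 ends]
  n20 'c': b→21
  n21 'cb': d→22
  n22 'cbd': a→23
  n23 'cbda': ·  [P5 ends]

BFS fail/out derivation:
  fail(1) 'b': from fail(0)=0 chase 'b': 0 ⇒ 0;  out=∅∪out(0)=∅
  fail(5) 'a': from fail(0)=0 chase 'a': 0 ⇒ 0;  out=∅∪out(0)=∅
  fail(15) 'd': from fail(0)=0 chase 'd': 0 ⇒ 0;  out=∅∪out(0)=∅
  fail(20) 'c': from fail(0)=0 chase 'c': 0 ⇒ 0;  out=∅∪out(0)=∅
  fail(2) 'ba': from fail(1)=0 chase 'a': 0 ⇒ 5;  out=∅∪out(5)=∅
  fail(6) 'ad': from fail(5)=0 chase 'd': 0 ⇒ 15;  out=∅∪out(15)=∅
  fail(9) 'ac': from fail(5)=0 chase 'c': 0 ⇒ 20;  out={6}∪out(20)={6}
  fail(16) 'db': from fail(15)=0 chase 'b': 0 ⇒ 1;  out=∅∪out(1)=∅
  fail(21) 'cb': from fail(20)=0 chase 'b': 0 ⇒ 1;  out=∅∪out(1)=∅
  fail(3) 'bab': from fail(2)=5 chase 'b': 5→0 ⇒ 1;  out=∅∪out(1)=∅
  fail(7) 'add': from fail(6)=15 chase 'd': 15→0 ⇒ 15;  out=∅∪out(15)=∅
  fail(10) 'acc': from fail(9)=20 chase 'c': 20→0 ⇒ 20;  out=∅∪out(20)=∅
  fail(14) 'bac': from fail(2)=5 chase 'c': 5 ⇒ 9;  out={3}∪out(9)={3,6}
  fail(17) 'dbb': from fail(16)=1 chase 'b': 1→0 ⇒ 1;  out=∅∪out(1)=∅
  fail(22) 'cbd': from fail(21)=1 chase 'd': 1→0 ⇒ 15;  out=∅∪out(15)=∅
  fail(4) 'baba': from fail(3)=1 chase 'a': 1 ⇒ 2;  out={0}∪out(2)={0}
  fail(8) 'addb': from fail(7)=15 chase 'b': 15 ⇒ 16;  out={1}∪out(16)={1}
  fail(11) 'accd': from fail(10)=20 chase 'd': 20→0 ⇒ 15;  out=∅∪out(15)=∅
  fail(18) 'dbbb': from fail(17)=1 chase 'b': 1→0 ⇒ 1;  out=∅∪out(1)=∅
  fail(23) 'cbda': from fail(22)=15 chase 'a': 15→0 ⇒ 5;  out={5}∪out(5)={5}
  fail(12) 'accdd': from fail(11)=15 chase 'd': 15→0 ⇒ 15;  out=∅∪out(15)=∅
  fail(19) 'dbbbd': from fail(18)=1 chase 'd': 1→0 ⇒ 15;  out={4}∪out(15)={4}
  fail(13) 'accddd': from fail(12)=15 chase 'd': 15→0 ⇒ 15;  out={2}∪out(15)={2}

Run:
[0] read 'a'  n0⇒n5
[1] read 'd'  n5⇒n6
[2] read 'd'  n6⇒n7
[3] read 'b'  n7⇒n8  ** P1@[0:3]
[4] read 'c'  n8⇒n20 (via fail)
[5] read 'd'  n20⇒n15 (via fail)
[6] read 'b'  n15⇒n16
[7] read 'b'  n16⇒n17
[8] read 'b'  n17⇒n18
[9] read 'd'  n18⇒n19  ** P4@[5:9]
[10] read 'd'  n19⇒n15 (via fail)
[11] read 'a'  n15⇒n5 (via fail)
[12] read 'd'  n5⇒n6
[13] read 'b'  n6⇒n16 (via fail)
[14] read 'b'  n16⇒n17
[15] read 'b'  n17⇒n18
[16] read 'd'  n18⇒n19  ** P4@[12:16]
[17] read 'b'  n19⇒n16 (via fail)
[18] read 'a'  n16⇒n2 (via fail)
[19] read 'c'  n2⇒n14  ** P3@[17:19],P6@[18:19]
[20] read 'c'  n14⇒n10 (via fail)
[21] read 'a'  n10⇒n5 (via fail)
[22] read 'c'  n5⇒n9  ** P6@[21:22]
[23] read 'c'  n9⇒n10
[24] read 'd'  n10⇒n11
[25] read 'd'  n11⇒n12
[26] read 'd'  n12⇒n13  ** P2@[21:26]
[27] read 'c'  n13⇒n20 (via fail)
[28] read 'c'  n20⇒n20 (via fail)
[29] read 'a'  n20⇒n5 (via fail)
[30] read 'c'  n5⇒n9  ** P6@[29:30]
[31] read 'c'  n9⇒n10
[32] read 'd'  n10⇒n11
[33] read 'd'  n11⇒n12
[34] read 'd'  n12⇒n13  ** P2@[29:34]
[35] read 'a'  n13⇒n5 (via fail)
[36] read 'd'  n5⇒n6
[37] read 'd'  n6⇒n7
[38] read 'b'  n7⇒n8  ** P1@[35:38]
[39] read 'c'  n8⇒n20 (via fail)
[40] read 'a'  n20⇒n5 (via fail)
[41] read 'd'  n5⇒n6
[42] read 'd'  n6⇒n7
[43] read 'b'  n7⇒n8  ** P1@[40:43]
[44] read 'b'  n8⇒n17 (via fail)
[45] read 'd'  n17⇒n15 (via fail)
[46] read 'd'  n15⇒n15 (via fail)
[47] read 'b'  n15⇒n16
[48] read 'b'  n16⇒n17
[49] read 'b'  n17⇒n18
[50] read 'd'  n18⇒n19  ** P4@[46:50]
[51] read 'd'  n19⇒n15 (via fail)
[52] read 'c'  n15⇒n20 (via fail)
[53] read 'b'  n20⇒n21
[54] read 'd'  n21⇒n22
[55] read 'a'  n22⇒n23  ** P5@[52:55]
[56] read 'b'  n23⇒n1 (via fail)
[57] read 'b'  n1⇒n1 (via fail)
[58] read 'a'  n1⇒n2
[59] read 'c'  n2⇒n14  ** P3@[57:59],P6@[58:59]
[60] read 'b'  n14⇒n21 (via fail)
[61] read 'a'  n21⇒n2 (via fail)
[62] read 'c'  n2⇒n14  ** P3@[60:62],P6@[61:62]
[63] read 'b'  n14⇒n21 (via fail)
[64] read 'a'  n21⇒n2 (via fail)
[65] read 'c'  n2⇒n14  ** P3@[63:65],P6@[64:65]
[66] read 'c'  n14⇒n10 (via fail)
[67] read 'a'  n10⇒n5 (via fail)
[68] read 'd'  n5⇒n6
[69] read 'b'  n6⇒n16 (via fail)
[70] read 'b'  n16⇒n17
[71] read 'b'  n17⇒n18
[72] read 'd'  n18⇒n19  ** P4@[68:72]

Matches: [[3,1],[9,4],[16,4],[19,3],[19,6],[22,6],[26,2],[30,6],[34,2],[38,1],[43,1],[50,4],[55,5],[59,3],[59,6],[62,3],[62,6],[65,3],[65,6],[72,4]]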